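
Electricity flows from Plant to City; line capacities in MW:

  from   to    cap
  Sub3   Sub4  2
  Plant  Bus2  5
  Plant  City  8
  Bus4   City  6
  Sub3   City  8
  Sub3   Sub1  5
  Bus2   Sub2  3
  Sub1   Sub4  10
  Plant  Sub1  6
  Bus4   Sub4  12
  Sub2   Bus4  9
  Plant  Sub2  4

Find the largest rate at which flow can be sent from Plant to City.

14

Augment Plant→City: bottleneck 8, flow now 8.
Augment Plant→Sub2→Bus4→City: bottleneck 4, flow now 12.
Augment Plant→Bus2→Sub2→Bus4→City: bottleneck 2, flow now 14.
No augmenting path remains; maximum flow = 14.
In the residual graph, reachable from Plant: {Plant, Bus2, Sub1, Sub2, Bus4, Sub4}.
Min-cut edges: Plant→City (8), Bus4→City (6); capacity 8 + 6 = 14.
This cut is saturated, so no flow can exceed 14.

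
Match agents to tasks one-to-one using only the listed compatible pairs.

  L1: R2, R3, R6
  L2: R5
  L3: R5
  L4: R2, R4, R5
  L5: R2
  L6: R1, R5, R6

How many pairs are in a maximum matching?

5

Unit-capacity flow: source→left, listed edges, right→sink; max matching = max flow.
Augmenting path L1→R2 (+1); matched 1.
Augmenting path L2→R5 (+1); matched 2.
Augmenting path L4→R4 (+1); matched 3.
Augmenting path L6→R1 (+1); matched 4.
Augmenting path L5→R2→L1→R3 (+1); matched 5.
No augmenting path remains; maximum matching = 5.
König certificate: {L1, L4, L5, L6, R5} is a vertex cover of size 5 (every listed pair touches it), so no matching can be larger.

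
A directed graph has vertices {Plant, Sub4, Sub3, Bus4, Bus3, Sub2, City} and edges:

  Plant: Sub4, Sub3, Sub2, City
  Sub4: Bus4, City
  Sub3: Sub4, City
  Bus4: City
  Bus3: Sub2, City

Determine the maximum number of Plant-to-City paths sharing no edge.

3

Assign every edge capacity 1; by Menger, the answer equals the max flow.
Path Plant→City (+1); total 1.
Path Plant→Sub4→City (+1); total 2.
Path Plant→Sub3→City (+1); total 3.
No residual Plant→City path; max flow = 3.
Certifying cut of size 3: {Plant→City, Plant→Sub3, Plant→Sub4}.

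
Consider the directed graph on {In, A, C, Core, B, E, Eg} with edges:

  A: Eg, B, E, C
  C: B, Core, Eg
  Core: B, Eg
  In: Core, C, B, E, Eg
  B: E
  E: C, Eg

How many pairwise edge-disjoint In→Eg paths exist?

4

Assign every edge capacity 1; by Menger, the answer equals the max flow.
Path In→Eg (+1); total 1.
Path In→C→Eg (+1); total 2.
Path In→Core→Eg (+1); total 3.
Path In→E→Eg (+1); total 4.
No residual In→Eg path; max flow = 4.
Certifying cut of size 4: {C→Eg, Core→Eg, E→Eg, In→Eg}.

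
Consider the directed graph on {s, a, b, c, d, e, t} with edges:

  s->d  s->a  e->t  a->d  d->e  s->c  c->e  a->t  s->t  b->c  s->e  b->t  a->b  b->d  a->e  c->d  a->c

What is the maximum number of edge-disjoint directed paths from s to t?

3

Assign every edge capacity 1; by Menger, the answer equals the max flow.
Path s→t (+1); total 1.
Path s→a→t (+1); total 2.
Path s→e→t (+1); total 3.
No residual s→t path; max flow = 3.
Certifying cut of size 3: {e→t, s→a, s→t}.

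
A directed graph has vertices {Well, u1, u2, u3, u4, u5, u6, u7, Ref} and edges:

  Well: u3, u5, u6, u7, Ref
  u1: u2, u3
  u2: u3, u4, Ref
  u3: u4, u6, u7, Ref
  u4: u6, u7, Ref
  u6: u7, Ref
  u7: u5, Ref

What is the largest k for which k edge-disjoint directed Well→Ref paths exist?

Assign every edge capacity 1; by Menger, the answer equals the max flow.
Path Well→Ref (+1); total 1.
Path Well→u3→Ref (+1); total 2.
Path Well→u6→Ref (+1); total 3.
Path Well→u7→Ref (+1); total 4.
No residual Well→Ref path; max flow = 4.
Certifying cut of size 4: {Well→Ref, Well→u3, Well→u6, Well→u7}.

4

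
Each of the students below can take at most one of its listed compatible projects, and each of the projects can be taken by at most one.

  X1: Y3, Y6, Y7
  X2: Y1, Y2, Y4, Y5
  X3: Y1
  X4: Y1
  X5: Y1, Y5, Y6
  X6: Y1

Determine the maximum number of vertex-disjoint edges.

Unit-capacity flow: source→left, listed edges, right→sink; max matching = max flow.
Augmenting path X1→Y3 (+1); matched 1.
Augmenting path X2→Y1 (+1); matched 2.
Augmenting path X5→Y5 (+1); matched 3.
Augmenting path X3→Y1→X2→Y2 (+1); matched 4.
No augmenting path remains; maximum matching = 4.
König certificate: {X1, X2, X5, Y1} is a vertex cover of size 4 (every listed pair touches it), so no matching can be larger.

4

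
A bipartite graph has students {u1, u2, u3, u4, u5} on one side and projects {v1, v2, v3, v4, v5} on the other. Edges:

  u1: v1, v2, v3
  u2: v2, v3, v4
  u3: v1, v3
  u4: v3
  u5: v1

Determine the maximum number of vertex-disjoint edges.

4

Unit-capacity flow: source→left, listed edges, right→sink; max matching = max flow.
Augmenting path u1→v1 (+1); matched 1.
Augmenting path u2→v2 (+1); matched 2.
Augmenting path u3→v3 (+1); matched 3.
Augmenting path u5→v1→u1→v2→u2→v4 (+1); matched 4.
No augmenting path remains; maximum matching = 4.
König certificate: {u1, u2, v1, v3} is a vertex cover of size 4 (every listed pair touches it), so no matching can be larger.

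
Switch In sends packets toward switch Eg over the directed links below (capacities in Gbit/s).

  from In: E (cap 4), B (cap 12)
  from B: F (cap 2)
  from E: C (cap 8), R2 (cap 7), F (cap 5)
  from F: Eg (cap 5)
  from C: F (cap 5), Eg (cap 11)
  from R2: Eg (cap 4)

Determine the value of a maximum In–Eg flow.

6

Augment In→B→F→Eg: bottleneck 2, flow now 2.
Augment In→E→F→Eg: bottleneck 3, flow now 5.
Augment In→E→C→Eg: bottleneck 1, flow now 6.
No augmenting path remains; maximum flow = 6.
In the residual graph, reachable from In: {In, B}.
Min-cut edges: In→E (4), B→F (2); capacity 4 + 2 = 6.
This cut is saturated, so no flow can exceed 6.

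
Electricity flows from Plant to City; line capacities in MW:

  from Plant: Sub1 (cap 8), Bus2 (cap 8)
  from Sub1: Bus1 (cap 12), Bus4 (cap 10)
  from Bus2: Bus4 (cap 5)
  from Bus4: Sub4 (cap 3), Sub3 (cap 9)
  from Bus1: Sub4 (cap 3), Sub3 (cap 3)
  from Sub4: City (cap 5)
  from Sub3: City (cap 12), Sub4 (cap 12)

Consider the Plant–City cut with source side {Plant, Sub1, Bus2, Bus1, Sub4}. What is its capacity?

23

Edges leaving {Plant, Sub1, Bus2, Bus1, Sub4}: Sub1→Bus4 (10), Bus2→Bus4 (5), Bus1→Sub3 (3), Sub4→City (5).
Cut capacity = 10 + 5 + 3 + 5 = 23.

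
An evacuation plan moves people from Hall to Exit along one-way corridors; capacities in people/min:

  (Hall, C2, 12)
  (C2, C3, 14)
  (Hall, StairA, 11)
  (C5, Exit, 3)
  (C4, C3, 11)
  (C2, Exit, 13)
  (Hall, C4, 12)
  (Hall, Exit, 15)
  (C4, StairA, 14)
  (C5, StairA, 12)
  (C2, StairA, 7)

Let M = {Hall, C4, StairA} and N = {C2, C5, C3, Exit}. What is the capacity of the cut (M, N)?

38

Edges leaving {Hall, C4, StairA}: Hall→C2 (12), Hall→Exit (15), C4→C3 (11).
Cut capacity = 12 + 15 + 11 = 38.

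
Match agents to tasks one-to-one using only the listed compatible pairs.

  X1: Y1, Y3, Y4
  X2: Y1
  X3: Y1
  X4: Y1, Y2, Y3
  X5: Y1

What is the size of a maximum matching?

3

Unit-capacity flow: source→left, listed edges, right→sink; max matching = max flow.
Augmenting path X1→Y1 (+1); matched 1.
Augmenting path X4→Y2 (+1); matched 2.
Augmenting path X2→Y1→X1→Y3 (+1); matched 3.
No augmenting path remains; maximum matching = 3.
König certificate: {X1, X4, Y1} is a vertex cover of size 3 (every listed pair touches it), so no matching can be larger.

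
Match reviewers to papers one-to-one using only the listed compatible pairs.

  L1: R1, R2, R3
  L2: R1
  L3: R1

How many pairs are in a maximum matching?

2

Unit-capacity flow: source→left, listed edges, right→sink; max matching = max flow.
Augmenting path L1→R1 (+1); matched 1.
Augmenting path L2→R1→L1→R2 (+1); matched 2.
No augmenting path remains; maximum matching = 2.
König certificate: {L1, R1} is a vertex cover of size 2 (every listed pair touches it), so no matching can be larger.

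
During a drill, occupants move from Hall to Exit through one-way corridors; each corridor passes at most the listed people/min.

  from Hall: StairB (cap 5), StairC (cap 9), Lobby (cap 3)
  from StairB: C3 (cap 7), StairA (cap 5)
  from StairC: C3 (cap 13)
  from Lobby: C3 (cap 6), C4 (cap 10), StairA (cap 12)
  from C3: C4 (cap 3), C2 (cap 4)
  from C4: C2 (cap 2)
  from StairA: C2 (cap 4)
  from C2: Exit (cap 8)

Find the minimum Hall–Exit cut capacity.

Augment Hall→StairB→C3→C2→Exit: bottleneck 4, flow now 4.
Augment Hall→StairB→StairA→C2→Exit: bottleneck 1, flow now 5.
Augment Hall→Lobby→C4→C2→Exit: bottleneck 2, flow now 7.
Augment Hall→Lobby→StairA→C2→Exit: bottleneck 1, flow now 8.
No augmenting path remains; maximum flow = 8.
By max-flow min-cut, the minimum cut capacity equals the max flow.
In the residual graph, reachable from Hall: {Hall, StairB, StairC, Lobby, C3, C4, StairA, C2}.
Min-cut edges: C2→Exit (8); capacity 8 = 8.

8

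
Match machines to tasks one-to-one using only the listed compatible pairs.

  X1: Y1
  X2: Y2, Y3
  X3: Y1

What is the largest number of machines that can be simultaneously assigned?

2

Unit-capacity flow: source→left, listed edges, right→sink; max matching = max flow.
Augmenting path X1→Y1 (+1); matched 1.
Augmenting path X2→Y2 (+1); matched 2.
No augmenting path remains; maximum matching = 2.
König certificate: {X2, Y1} is a vertex cover of size 2 (every listed pair touches it), so no matching can be larger.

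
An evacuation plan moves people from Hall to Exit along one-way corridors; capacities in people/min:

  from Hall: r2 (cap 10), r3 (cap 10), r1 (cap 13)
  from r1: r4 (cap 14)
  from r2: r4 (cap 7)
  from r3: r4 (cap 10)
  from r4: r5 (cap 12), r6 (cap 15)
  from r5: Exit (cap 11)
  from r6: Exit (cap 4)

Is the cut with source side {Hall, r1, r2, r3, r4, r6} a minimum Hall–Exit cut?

Given cut capacity: 12 + 4 = 16.
Augment Hall→r1→r4→r5→Exit: bottleneck 11, flow now 11.
Augment Hall→r1→r4→r6→Exit: bottleneck 2, flow now 13.
Augment Hall→r2→r4→r6→Exit: bottleneck 2, flow now 15.
No augmenting path remains; maximum flow = 15.
In the residual graph, reachable from Hall: {Hall, r1, r2, r3, r4, r5, r6}.
Min-cut edges: r5→Exit (11), r6→Exit (4); capacity 11 + 4 = 15.
Cut capacity 16 exceeds the max flow 15, so it is not minimum.

No — its capacity is 16, but the minimum cut has capacity 15.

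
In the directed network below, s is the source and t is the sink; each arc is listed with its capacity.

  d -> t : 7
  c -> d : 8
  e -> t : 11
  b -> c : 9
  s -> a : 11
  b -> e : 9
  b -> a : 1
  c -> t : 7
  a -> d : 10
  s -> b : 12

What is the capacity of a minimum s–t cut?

Augment s→a→d→t: bottleneck 7, flow now 7.
Augment s→b→c→t: bottleneck 7, flow now 14.
Augment s→b→e→t: bottleneck 5, flow now 19.
No augmenting path remains; maximum flow = 19.
By max-flow min-cut, the minimum cut capacity equals the max flow.
In the residual graph, reachable from s: {s, a, d}.
Min-cut edges: s→b (12), d→t (7); capacity 12 + 7 = 19.

19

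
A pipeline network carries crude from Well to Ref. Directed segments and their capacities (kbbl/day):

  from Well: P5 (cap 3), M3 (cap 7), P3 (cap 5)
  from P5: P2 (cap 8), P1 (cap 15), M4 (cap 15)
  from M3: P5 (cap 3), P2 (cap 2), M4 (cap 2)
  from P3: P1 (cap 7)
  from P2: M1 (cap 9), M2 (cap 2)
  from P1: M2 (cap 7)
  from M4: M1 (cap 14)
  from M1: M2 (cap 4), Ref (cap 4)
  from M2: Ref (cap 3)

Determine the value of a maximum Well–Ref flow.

7

Augment Well→P5→P2→M1→Ref: bottleneck 3, flow now 3.
Augment Well→M3→P2→M1→Ref: bottleneck 1, flow now 4.
Augment Well→M3→P2→M2→Ref: bottleneck 1, flow now 5.
Augment Well→P3→P1→M2→Ref: bottleneck 2, flow now 7.
No augmenting path remains; maximum flow = 7.
In the residual graph, reachable from Well: {Well, P5, M3, P3, P2, P1, M4, M1, M2}.
Min-cut edges: M1→Ref (4), M2→Ref (3); capacity 4 + 3 = 7.
This cut is saturated, so no flow can exceed 7.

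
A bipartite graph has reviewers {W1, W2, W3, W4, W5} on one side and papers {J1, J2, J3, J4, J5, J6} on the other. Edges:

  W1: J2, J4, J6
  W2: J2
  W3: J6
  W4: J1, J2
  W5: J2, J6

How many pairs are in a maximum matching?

4

Unit-capacity flow: source→left, listed edges, right→sink; max matching = max flow.
Augmenting path W1→J2 (+1); matched 1.
Augmenting path W3→J6 (+1); matched 2.
Augmenting path W4→J1 (+1); matched 3.
Augmenting path W2→J2→W1→J4 (+1); matched 4.
No augmenting path remains; maximum matching = 4.
König certificate: {W1, W4, J2, J6} is a vertex cover of size 4 (every listed pair touches it), so no matching can be larger.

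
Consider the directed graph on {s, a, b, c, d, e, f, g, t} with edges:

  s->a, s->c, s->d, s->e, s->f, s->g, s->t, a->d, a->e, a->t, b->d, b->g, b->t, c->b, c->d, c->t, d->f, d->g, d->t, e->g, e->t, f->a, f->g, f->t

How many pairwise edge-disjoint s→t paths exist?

Assign every edge capacity 1; by Menger, the answer equals the max flow.
Path s→t (+1); total 1.
Path s→a→t (+1); total 2.
Path s→c→t (+1); total 3.
Path s→d→t (+1); total 4.
Path s→e→t (+1); total 5.
Path s→f→t (+1); total 6.
No residual s→t path; max flow = 6.
Certifying cut of size 6: {s→a, s→c, s→d, s→e, s→f, s→t}.

6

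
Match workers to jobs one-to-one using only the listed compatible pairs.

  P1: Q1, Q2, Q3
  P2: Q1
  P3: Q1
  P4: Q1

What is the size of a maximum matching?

2

Unit-capacity flow: source→left, listed edges, right→sink; max matching = max flow.
Augmenting path P1→Q1 (+1); matched 1.
Augmenting path P2→Q1→P1→Q2 (+1); matched 2.
No augmenting path remains; maximum matching = 2.
König certificate: {P1, Q1} is a vertex cover of size 2 (every listed pair touches it), so no matching can be larger.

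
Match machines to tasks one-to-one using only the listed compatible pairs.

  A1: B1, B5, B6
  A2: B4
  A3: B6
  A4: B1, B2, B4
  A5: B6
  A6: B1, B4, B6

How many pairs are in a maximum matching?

Unit-capacity flow: source→left, listed edges, right→sink; max matching = max flow.
Augmenting path A1→B1 (+1); matched 1.
Augmenting path A2→B4 (+1); matched 2.
Augmenting path A3→B6 (+1); matched 3.
Augmenting path A4→B2 (+1); matched 4.
Augmenting path A6→B1→A1→B5 (+1); matched 5.
No augmenting path remains; maximum matching = 5.
König certificate: {A1, A2, A4, A6, B6} is a vertex cover of size 5 (every listed pair touches it), so no matching can be larger.

5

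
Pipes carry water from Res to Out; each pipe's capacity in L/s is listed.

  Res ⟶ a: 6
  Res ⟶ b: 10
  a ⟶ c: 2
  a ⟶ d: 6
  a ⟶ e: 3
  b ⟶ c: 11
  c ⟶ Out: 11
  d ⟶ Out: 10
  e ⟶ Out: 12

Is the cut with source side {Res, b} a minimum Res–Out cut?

Given cut capacity: 6 + 11 = 17.
Augment Res→a→c→Out: bottleneck 2, flow now 2.
Augment Res→a→d→Out: bottleneck 4, flow now 6.
Augment Res→b→c→Out: bottleneck 9, flow now 15.
Augment Res→b→c→a→d→Out: bottleneck 1, flow now 16. (uses reverse residual edge)
No augmenting path remains; maximum flow = 16.
In the residual graph, reachable from Res: {Res}.
Min-cut edges: Res→a (6), Res→b (10); capacity 6 + 10 = 16.
Cut capacity 17 exceeds the max flow 16, so it is not minimum.

No — its capacity is 17, but the minimum cut has capacity 16.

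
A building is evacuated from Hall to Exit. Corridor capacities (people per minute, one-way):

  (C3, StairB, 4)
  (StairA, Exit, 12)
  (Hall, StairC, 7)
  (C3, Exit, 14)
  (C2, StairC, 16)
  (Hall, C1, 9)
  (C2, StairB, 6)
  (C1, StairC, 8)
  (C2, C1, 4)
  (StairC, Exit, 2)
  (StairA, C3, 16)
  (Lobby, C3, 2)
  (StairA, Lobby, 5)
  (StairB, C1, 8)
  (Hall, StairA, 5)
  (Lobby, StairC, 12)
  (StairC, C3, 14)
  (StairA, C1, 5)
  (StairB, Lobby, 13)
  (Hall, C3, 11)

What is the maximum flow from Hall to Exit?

Augment Hall→StairA→Exit: bottleneck 5, flow now 5.
Augment Hall→StairC→Exit: bottleneck 2, flow now 7.
Augment Hall→C3→Exit: bottleneck 11, flow now 18.
Augment Hall→StairC→C3→Exit: bottleneck 3, flow now 21.
No augmenting path remains; maximum flow = 21.
In the residual graph, reachable from Hall: {Hall, StairB, Lobby, C1, StairC, C3}.
Min-cut edges: Hall→StairA (5), StairC→Exit (2), C3→Exit (14); capacity 5 + 2 + 14 = 21.
This cut is saturated, so no flow can exceed 21.

21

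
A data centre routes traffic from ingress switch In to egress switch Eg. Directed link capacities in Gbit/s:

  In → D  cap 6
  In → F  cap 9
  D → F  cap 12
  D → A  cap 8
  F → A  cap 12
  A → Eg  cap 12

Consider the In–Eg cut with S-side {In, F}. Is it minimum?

Given cut capacity: 6 + 12 = 18.
Augment In→D→A→Eg: bottleneck 6, flow now 6.
Augment In→F→A→Eg: bottleneck 6, flow now 12.
No augmenting path remains; maximum flow = 12.
In the residual graph, reachable from In: {In, D, F, A}.
Min-cut edges: A→Eg (12); capacity 12 = 12.
Cut capacity 18 exceeds the max flow 12, so it is not minimum.

No — its capacity is 18, but the minimum cut has capacity 12.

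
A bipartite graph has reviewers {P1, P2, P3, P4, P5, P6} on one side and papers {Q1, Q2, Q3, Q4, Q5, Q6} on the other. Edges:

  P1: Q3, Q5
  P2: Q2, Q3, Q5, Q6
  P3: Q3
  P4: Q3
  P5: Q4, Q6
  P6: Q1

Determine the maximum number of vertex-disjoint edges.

5

Unit-capacity flow: source→left, listed edges, right→sink; max matching = max flow.
Augmenting path P1→Q3 (+1); matched 1.
Augmenting path P2→Q2 (+1); matched 2.
Augmenting path P5→Q4 (+1); matched 3.
Augmenting path P6→Q1 (+1); matched 4.
Augmenting path P3→Q3→P1→Q5 (+1); matched 5.
No augmenting path remains; maximum matching = 5.
König certificate: {P1, P2, P5, P6, Q3} is a vertex cover of size 5 (every listed pair touches it), so no matching can be larger.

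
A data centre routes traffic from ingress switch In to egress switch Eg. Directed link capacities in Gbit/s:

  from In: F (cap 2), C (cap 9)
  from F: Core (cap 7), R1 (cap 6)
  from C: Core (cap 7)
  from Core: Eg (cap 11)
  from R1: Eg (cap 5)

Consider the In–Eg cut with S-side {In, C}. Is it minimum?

Given cut capacity: 2 + 7 = 9.
Augment In→F→Core→Eg: bottleneck 2, flow now 2.
Augment In→C→Core→Eg: bottleneck 7, flow now 9.
No augmenting path remains; maximum flow = 9.
Cut capacity 9 equals the max flow, so it is a minimum cut.

Yes — it is a minimum cut (capacity 9).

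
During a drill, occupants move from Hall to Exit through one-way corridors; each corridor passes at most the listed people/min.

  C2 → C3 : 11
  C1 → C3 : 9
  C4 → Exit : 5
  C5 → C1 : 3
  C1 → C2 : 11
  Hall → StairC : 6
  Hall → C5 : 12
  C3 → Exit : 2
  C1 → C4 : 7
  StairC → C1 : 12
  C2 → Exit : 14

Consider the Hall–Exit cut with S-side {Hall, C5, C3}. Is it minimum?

Given cut capacity: 6 + 3 + 2 = 11.
Augment Hall→C5→C1→C2→Exit: bottleneck 3, flow now 3.
Augment Hall→StairC→C1→C2→Exit: bottleneck 6, flow now 9.
No augmenting path remains; maximum flow = 9.
In the residual graph, reachable from Hall: {Hall, C5}.
Min-cut edges: Hall→StairC (6), C5→C1 (3); capacity 6 + 3 = 9.
Cut capacity 11 exceeds the max flow 9, so it is not minimum.

No — its capacity is 11, but the minimum cut has capacity 9.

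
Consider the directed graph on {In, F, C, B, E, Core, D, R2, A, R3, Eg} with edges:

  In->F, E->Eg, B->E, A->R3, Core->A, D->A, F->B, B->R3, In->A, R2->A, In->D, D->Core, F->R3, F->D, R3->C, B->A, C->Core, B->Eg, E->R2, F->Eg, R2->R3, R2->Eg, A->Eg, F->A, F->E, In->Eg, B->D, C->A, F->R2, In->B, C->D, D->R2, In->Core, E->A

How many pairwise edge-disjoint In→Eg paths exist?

Assign every edge capacity 1; by Menger, the answer equals the max flow.
Path In→Eg (+1); total 1.
Path In→F→Eg (+1); total 2.
Path In→B→Eg (+1); total 3.
Path In→A→Eg (+1); total 4.
Path In→D→R2→Eg (+1); total 5.
No residual In→Eg path; max flow = 5.
Certifying cut of size 5: {A→Eg, D→R2, In→B, In→Eg, In→F}.

5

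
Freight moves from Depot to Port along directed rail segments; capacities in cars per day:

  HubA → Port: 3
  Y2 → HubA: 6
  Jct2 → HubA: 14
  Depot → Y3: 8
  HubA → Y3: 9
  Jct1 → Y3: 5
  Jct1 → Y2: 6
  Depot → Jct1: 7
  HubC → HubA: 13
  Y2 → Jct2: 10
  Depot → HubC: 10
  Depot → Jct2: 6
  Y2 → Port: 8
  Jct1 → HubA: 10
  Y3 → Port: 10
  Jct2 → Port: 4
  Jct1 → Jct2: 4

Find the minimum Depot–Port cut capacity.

23

Augment Depot→Jct2→Port: bottleneck 4, flow now 4.
Augment Depot→Y3→Port: bottleneck 8, flow now 12.
Augment Depot→HubC→HubA→Port: bottleneck 3, flow now 15.
Augment Depot→Jct1→Y2→Port: bottleneck 6, flow now 21.
Augment Depot→Jct1→Y3→Port: bottleneck 1, flow now 22.
Augment Depot→HubC→HubA→Y3→Port: bottleneck 1, flow now 23.
No augmenting path remains; maximum flow = 23.
By max-flow min-cut, the minimum cut capacity equals the max flow.
In the residual graph, reachable from Depot: {Depot, HubC, Jct1, Jct2, HubA, Y3}.
Min-cut edges: Jct1→Y2 (6), Jct2→Port (4), HubA→Port (3), Y3→Port (10); capacity 6 + 4 + 3 + 10 = 23.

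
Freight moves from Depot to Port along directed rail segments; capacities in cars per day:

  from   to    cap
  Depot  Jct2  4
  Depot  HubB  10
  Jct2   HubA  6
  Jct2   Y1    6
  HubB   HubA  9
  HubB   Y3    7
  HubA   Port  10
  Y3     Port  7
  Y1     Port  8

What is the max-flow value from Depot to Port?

14

Augment Depot→Jct2→HubA→Port: bottleneck 4, flow now 4.
Augment Depot→HubB→HubA→Port: bottleneck 6, flow now 10.
Augment Depot→HubB→Y3→Port: bottleneck 4, flow now 14.
No augmenting path remains; maximum flow = 14.
In the residual graph, reachable from Depot: {Depot}.
Min-cut edges: Depot→Jct2 (4), Depot→HubB (10); capacity 4 + 10 = 14.
This cut is saturated, so no flow can exceed 14.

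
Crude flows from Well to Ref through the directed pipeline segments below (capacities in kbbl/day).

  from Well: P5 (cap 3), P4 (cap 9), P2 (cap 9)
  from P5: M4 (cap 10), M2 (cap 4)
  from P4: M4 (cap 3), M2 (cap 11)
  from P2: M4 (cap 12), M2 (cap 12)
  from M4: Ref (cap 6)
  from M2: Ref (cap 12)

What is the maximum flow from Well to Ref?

18

Augment Well→P5→M4→Ref: bottleneck 3, flow now 3.
Augment Well→P4→M4→Ref: bottleneck 3, flow now 6.
Augment Well→P4→M2→Ref: bottleneck 6, flow now 12.
Augment Well→P2→M2→Ref: bottleneck 6, flow now 18.
No augmenting path remains; maximum flow = 18.
In the residual graph, reachable from Well: {Well, P5, P4, P2, M4, M2}.
Min-cut edges: M4→Ref (6), M2→Ref (12); capacity 6 + 12 = 18.
This cut is saturated, so no flow can exceed 18.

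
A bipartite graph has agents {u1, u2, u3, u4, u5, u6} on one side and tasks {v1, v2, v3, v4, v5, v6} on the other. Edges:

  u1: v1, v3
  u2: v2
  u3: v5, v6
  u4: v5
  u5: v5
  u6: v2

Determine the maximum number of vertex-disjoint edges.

4

Unit-capacity flow: source→left, listed edges, right→sink; max matching = max flow.
Augmenting path u1→v1 (+1); matched 1.
Augmenting path u2→v2 (+1); matched 2.
Augmenting path u3→v5 (+1); matched 3.
Augmenting path u4→v5→u3→v6 (+1); matched 4.
No augmenting path remains; maximum matching = 4.
König certificate: {u1, u3, v2, v5} is a vertex cover of size 4 (every listed pair touches it), so no matching can be larger.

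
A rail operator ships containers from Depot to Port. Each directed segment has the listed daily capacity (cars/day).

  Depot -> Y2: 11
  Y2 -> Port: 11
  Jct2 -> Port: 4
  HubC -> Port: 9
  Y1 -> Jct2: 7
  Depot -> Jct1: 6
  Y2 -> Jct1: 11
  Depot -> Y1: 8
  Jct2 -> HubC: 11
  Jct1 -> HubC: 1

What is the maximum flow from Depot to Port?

Augment Depot→Y2→Port: bottleneck 11, flow now 11.
Augment Depot→Y1→Jct2→Port: bottleneck 4, flow now 15.
Augment Depot→Jct1→HubC→Port: bottleneck 1, flow now 16.
Augment Depot→Y1→Jct2→HubC→Port: bottleneck 3, flow now 19.
No augmenting path remains; maximum flow = 19.
In the residual graph, reachable from Depot: {Depot, Y1, Jct1}.
Min-cut edges: Depot→Y2 (11), Y1→Jct2 (7), Jct1→HubC (1); capacity 11 + 7 + 1 = 19.
This cut is saturated, so no flow can exceed 19.

19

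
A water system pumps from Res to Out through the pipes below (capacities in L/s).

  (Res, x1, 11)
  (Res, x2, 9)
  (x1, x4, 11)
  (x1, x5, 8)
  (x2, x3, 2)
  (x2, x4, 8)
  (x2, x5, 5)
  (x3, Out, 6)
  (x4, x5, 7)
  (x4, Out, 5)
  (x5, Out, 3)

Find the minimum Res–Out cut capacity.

10

Augment Res→x1→x4→Out: bottleneck 5, flow now 5.
Augment Res→x1→x5→Out: bottleneck 3, flow now 8.
Augment Res→x2→x3→Out: bottleneck 2, flow now 10.
No augmenting path remains; maximum flow = 10.
By max-flow min-cut, the minimum cut capacity equals the max flow.
In the residual graph, reachable from Res: {Res, x1, x2, x4, x5}.
Min-cut edges: x2→x3 (2), x4→Out (5), x5→Out (3); capacity 2 + 5 + 3 = 10.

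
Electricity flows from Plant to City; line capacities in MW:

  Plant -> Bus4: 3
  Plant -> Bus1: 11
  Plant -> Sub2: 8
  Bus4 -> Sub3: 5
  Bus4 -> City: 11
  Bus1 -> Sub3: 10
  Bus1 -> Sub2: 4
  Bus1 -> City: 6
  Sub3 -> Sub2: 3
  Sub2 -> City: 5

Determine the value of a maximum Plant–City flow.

Augment Plant→Bus4→City: bottleneck 3, flow now 3.
Augment Plant→Bus1→City: bottleneck 6, flow now 9.
Augment Plant→Sub2→City: bottleneck 5, flow now 14.
No augmenting path remains; maximum flow = 14.
In the residual graph, reachable from Plant: {Plant, Bus1, Sub3, Sub2}.
Min-cut edges: Plant→Bus4 (3), Bus1→City (6), Sub2→City (5); capacity 3 + 6 + 5 = 14.
This cut is saturated, so no flow can exceed 14.

14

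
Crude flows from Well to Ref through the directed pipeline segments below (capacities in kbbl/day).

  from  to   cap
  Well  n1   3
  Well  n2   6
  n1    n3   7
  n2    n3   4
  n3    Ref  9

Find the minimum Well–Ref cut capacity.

Augment Well→n1→n3→Ref: bottleneck 3, flow now 3.
Augment Well→n2→n3→Ref: bottleneck 4, flow now 7.
No augmenting path remains; maximum flow = 7.
By max-flow min-cut, the minimum cut capacity equals the max flow.
In the residual graph, reachable from Well: {Well, n2}.
Min-cut edges: Well→n1 (3), n2→n3 (4); capacity 3 + 4 = 7.

7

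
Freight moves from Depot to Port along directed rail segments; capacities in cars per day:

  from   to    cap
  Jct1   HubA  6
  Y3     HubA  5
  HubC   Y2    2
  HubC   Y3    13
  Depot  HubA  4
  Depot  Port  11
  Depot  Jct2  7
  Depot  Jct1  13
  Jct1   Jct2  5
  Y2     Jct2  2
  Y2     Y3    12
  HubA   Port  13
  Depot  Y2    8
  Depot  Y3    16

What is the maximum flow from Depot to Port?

Augment Depot→Port: bottleneck 11, flow now 11.
Augment Depot→HubA→Port: bottleneck 4, flow now 15.
Augment Depot→Jct1→HubA→Port: bottleneck 6, flow now 21.
Augment Depot→Y3→HubA→Port: bottleneck 3, flow now 24.
No augmenting path remains; maximum flow = 24.
In the residual graph, reachable from Depot: {Depot, Jct1, Y2, Jct2, Y3, HubA}.
Min-cut edges: Depot→Port (11), HubA→Port (13); capacity 11 + 13 = 24.
This cut is saturated, so no flow can exceed 24.

24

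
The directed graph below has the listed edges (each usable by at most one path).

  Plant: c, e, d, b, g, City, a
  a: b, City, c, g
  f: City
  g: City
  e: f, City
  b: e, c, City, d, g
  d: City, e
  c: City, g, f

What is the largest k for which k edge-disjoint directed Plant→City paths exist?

Assign every edge capacity 1; by Menger, the answer equals the max flow.
Path Plant→City (+1); total 1.
Path Plant→a→City (+1); total 2.
Path Plant→b→City (+1); total 3.
Path Plant→c→City (+1); total 4.
Path Plant→d→City (+1); total 5.
Path Plant→e→City (+1); total 6.
Path Plant→g→City (+1); total 7.
No residual Plant→City path; max flow = 7.
Certifying cut of size 7: {Plant→City, Plant→a, Plant→b, Plant→c, Plant→d, Plant→e, Plant→g}.

7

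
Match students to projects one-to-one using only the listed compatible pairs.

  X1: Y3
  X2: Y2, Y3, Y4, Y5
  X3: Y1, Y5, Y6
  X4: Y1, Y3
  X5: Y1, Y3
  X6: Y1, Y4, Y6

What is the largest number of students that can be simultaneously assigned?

5

Unit-capacity flow: source→left, listed edges, right→sink; max matching = max flow.
Augmenting path X1→Y3 (+1); matched 1.
Augmenting path X2→Y2 (+1); matched 2.
Augmenting path X3→Y1 (+1); matched 3.
Augmenting path X6→Y4 (+1); matched 4.
Augmenting path X4→Y1→X3→Y5 (+1); matched 5.
No augmenting path remains; maximum matching = 5.
König certificate: {X2, X3, X6, Y1, Y3} is a vertex cover of size 5 (every listed pair touches it), so no matching can be larger.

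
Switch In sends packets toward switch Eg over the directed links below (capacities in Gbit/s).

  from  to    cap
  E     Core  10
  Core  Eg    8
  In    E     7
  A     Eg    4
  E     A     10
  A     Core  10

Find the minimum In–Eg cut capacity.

7

Augment In→E→A→Eg: bottleneck 4, flow now 4.
Augment In→E→Core→Eg: bottleneck 3, flow now 7.
No augmenting path remains; maximum flow = 7.
By max-flow min-cut, the minimum cut capacity equals the max flow.
In the residual graph, reachable from In: {In}.
Min-cut edges: In→E (7); capacity 7 = 7.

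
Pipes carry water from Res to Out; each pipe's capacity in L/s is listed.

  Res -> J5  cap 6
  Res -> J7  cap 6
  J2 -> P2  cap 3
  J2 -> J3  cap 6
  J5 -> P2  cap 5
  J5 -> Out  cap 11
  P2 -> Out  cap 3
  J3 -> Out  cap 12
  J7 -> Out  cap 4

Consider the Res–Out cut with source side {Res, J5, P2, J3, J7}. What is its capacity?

Edges leaving {Res, J5, P2, J3, J7}: J5→Out (11), P2→Out (3), J3→Out (12), J7→Out (4).
Cut capacity = 11 + 3 + 12 + 4 = 30.

30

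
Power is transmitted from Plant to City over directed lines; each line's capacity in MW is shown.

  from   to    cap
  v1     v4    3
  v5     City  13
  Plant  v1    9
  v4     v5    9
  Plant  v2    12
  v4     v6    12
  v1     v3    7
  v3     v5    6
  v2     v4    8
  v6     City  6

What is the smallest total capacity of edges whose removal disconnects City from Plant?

17

Augment Plant→v1→v3→v5→City: bottleneck 6, flow now 6.
Augment Plant→v1→v4→v5→City: bottleneck 3, flow now 9.
Augment Plant→v2→v4→v5→City: bottleneck 4, flow now 13.
Augment Plant→v2→v4→v6→City: bottleneck 4, flow now 17.
No augmenting path remains; maximum flow = 17.
By max-flow min-cut, the minimum cut capacity equals the max flow.
In the residual graph, reachable from Plant: {Plant, v2}.
Min-cut edges: Plant→v1 (9), v2→v4 (8); capacity 9 + 8 = 17.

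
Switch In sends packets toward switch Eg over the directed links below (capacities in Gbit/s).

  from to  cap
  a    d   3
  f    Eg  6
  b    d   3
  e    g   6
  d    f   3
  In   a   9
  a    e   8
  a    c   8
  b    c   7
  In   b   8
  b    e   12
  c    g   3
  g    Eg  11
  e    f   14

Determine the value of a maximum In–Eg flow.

15

Augment In→a→c→g→Eg: bottleneck 3, flow now 3.
Augment In→a→d→f→Eg: bottleneck 3, flow now 6.
Augment In→a→e→f→Eg: bottleneck 3, flow now 9.
Augment In→b→e→g→Eg: bottleneck 6, flow now 15.
No augmenting path remains; maximum flow = 15.
In the residual graph, reachable from In: {In, a, b, c, d, e, f}.
Min-cut edges: c→g (3), e→g (6), f→Eg (6); capacity 3 + 6 + 6 = 15.
This cut is saturated, so no flow can exceed 15.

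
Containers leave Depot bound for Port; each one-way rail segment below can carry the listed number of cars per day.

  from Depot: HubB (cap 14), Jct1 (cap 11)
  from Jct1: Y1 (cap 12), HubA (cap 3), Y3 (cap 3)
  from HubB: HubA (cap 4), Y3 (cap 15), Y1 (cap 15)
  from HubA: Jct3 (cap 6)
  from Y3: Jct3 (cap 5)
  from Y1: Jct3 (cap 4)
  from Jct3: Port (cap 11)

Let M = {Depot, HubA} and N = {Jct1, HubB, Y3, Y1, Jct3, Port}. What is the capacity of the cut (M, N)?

31

Edges leaving {Depot, HubA}: Depot→Jct1 (11), Depot→HubB (14), HubA→Jct3 (6).
Cut capacity = 11 + 14 + 6 = 31.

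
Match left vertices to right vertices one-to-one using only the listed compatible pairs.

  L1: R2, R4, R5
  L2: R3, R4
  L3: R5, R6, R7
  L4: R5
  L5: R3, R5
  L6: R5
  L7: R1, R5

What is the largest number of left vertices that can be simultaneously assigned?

6

Unit-capacity flow: source→left, listed edges, right→sink; max matching = max flow.
Augmenting path L1→R2 (+1); matched 1.
Augmenting path L2→R3 (+1); matched 2.
Augmenting path L3→R5 (+1); matched 3.
Augmenting path L7→R1 (+1); matched 4.
Augmenting path L4→R5→L3→R6 (+1); matched 5.
Augmenting path L5→R3→L2→R4 (+1); matched 6.
No augmenting path remains; maximum matching = 6.
König certificate: {L1, L2, L3, L5, L7, R5} is a vertex cover of size 6 (every listed pair touches it), so no matching can be larger.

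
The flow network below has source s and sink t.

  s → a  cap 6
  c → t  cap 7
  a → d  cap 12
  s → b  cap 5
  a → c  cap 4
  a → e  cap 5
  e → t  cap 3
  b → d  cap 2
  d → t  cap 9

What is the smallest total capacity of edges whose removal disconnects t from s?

8

Augment s→a→c→t: bottleneck 4, flow now 4.
Augment s→a→d→t: bottleneck 2, flow now 6.
Augment s→b→d→t: bottleneck 2, flow now 8.
No augmenting path remains; maximum flow = 8.
By max-flow min-cut, the minimum cut capacity equals the max flow.
In the residual graph, reachable from s: {s, b}.
Min-cut edges: s→a (6), b→d (2); capacity 6 + 2 = 8.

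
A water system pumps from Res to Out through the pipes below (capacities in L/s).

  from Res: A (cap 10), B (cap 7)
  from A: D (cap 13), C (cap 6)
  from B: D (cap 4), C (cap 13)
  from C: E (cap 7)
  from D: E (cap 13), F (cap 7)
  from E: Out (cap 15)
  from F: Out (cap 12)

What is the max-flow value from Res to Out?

17

Augment Res→A→C→E→Out: bottleneck 6, flow now 6.
Augment Res→A→D→E→Out: bottleneck 4, flow now 10.
Augment Res→B→C→E→Out: bottleneck 1, flow now 11.
Augment Res→B→D→E→Out: bottleneck 4, flow now 15.
Augment Res→B→C→A→D→F→Out: bottleneck 2, flow now 17. (uses reverse residual edge)
No augmenting path remains; maximum flow = 17.
In the residual graph, reachable from Res: {Res}.
Min-cut edges: Res→A (10), Res→B (7); capacity 10 + 7 = 17.
This cut is saturated, so no flow can exceed 17.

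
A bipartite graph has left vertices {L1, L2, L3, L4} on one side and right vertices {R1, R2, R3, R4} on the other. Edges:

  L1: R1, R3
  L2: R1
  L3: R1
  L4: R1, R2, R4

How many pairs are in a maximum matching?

Unit-capacity flow: source→left, listed edges, right→sink; max matching = max flow.
Augmenting path L1→R1 (+1); matched 1.
Augmenting path L4→R2 (+1); matched 2.
Augmenting path L2→R1→L1→R3 (+1); matched 3.
No augmenting path remains; maximum matching = 3.
König certificate: {L1, L4, R1} is a vertex cover of size 3 (every listed pair touches it), so no matching can be larger.

3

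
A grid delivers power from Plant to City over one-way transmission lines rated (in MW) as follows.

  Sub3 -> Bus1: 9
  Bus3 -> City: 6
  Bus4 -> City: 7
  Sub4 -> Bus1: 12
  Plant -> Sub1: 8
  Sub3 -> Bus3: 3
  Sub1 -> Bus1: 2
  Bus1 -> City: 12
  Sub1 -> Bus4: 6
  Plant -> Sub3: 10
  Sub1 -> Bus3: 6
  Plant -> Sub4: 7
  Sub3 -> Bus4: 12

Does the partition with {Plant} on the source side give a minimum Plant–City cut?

Yes — it is a minimum cut (capacity 25).

Given cut capacity: 7 + 10 + 8 = 25.
Augment Plant→Sub4→Bus1→City: bottleneck 7, flow now 7.
Augment Plant→Sub3→Bus1→City: bottleneck 5, flow now 12.
Augment Plant→Sub3→Bus3→City: bottleneck 3, flow now 15.
Augment Plant→Sub3→Bus4→City: bottleneck 2, flow now 17.
Augment Plant→Sub1→Bus3→City: bottleneck 3, flow now 20.
Augment Plant→Sub1→Bus4→City: bottleneck 5, flow now 25.
No augmenting path remains; maximum flow = 25.
Cut capacity 25 equals the max flow, so it is a minimum cut.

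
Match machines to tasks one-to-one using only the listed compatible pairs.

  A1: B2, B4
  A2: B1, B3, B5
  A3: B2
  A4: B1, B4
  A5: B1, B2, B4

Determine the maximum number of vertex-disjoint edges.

4

Unit-capacity flow: source→left, listed edges, right→sink; max matching = max flow.
Augmenting path A1→B2 (+1); matched 1.
Augmenting path A2→B1 (+1); matched 2.
Augmenting path A4→B4 (+1); matched 3.
Augmenting path A5→B1→A2→B3 (+1); matched 4.
No augmenting path remains; maximum matching = 4.
König certificate: {A2, B1, B2, B4} is a vertex cover of size 4 (every listed pair touches it), so no matching can be larger.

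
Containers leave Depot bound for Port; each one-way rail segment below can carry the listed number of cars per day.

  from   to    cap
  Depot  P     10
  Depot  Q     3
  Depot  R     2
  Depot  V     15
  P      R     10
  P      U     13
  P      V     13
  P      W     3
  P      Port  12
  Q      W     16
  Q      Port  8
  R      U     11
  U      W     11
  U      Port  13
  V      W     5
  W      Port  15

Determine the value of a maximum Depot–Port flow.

20

Augment Depot→P→Port: bottleneck 10, flow now 10.
Augment Depot→Q→Port: bottleneck 3, flow now 13.
Augment Depot→R→U→Port: bottleneck 2, flow now 15.
Augment Depot→V→W→Port: bottleneck 5, flow now 20.
No augmenting path remains; maximum flow = 20.
In the residual graph, reachable from Depot: {Depot, V}.
Min-cut edges: Depot→P (10), Depot→Q (3), Depot→R (2), V→W (5); capacity 10 + 3 + 2 + 5 = 20.
This cut is saturated, so no flow can exceed 20.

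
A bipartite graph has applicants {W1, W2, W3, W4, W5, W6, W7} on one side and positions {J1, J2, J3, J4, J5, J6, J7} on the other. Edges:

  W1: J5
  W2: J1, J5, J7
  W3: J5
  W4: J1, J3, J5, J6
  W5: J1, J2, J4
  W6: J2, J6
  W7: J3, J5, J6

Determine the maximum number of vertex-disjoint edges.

Unit-capacity flow: source→left, listed edges, right→sink; max matching = max flow.
Augmenting path W1→J5 (+1); matched 1.
Augmenting path W2→J1 (+1); matched 2.
Augmenting path W4→J3 (+1); matched 3.
Augmenting path W5→J2 (+1); matched 4.
Augmenting path W6→J6 (+1); matched 5.
Augmenting path W7→J3→W4→J1→W2→J7 (+1); matched 6.
No augmenting path remains; maximum matching = 6.
König certificate: {W2, W4, W5, W6, W7, J5} is a vertex cover of size 6 (every listed pair touches it), so no matching can be larger.

6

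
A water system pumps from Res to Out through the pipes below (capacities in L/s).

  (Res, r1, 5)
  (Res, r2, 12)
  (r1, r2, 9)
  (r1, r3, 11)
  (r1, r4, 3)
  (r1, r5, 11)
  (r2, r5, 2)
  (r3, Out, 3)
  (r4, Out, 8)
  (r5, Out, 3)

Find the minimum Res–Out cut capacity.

Augment Res→r1→r3→Out: bottleneck 3, flow now 3.
Augment Res→r1→r4→Out: bottleneck 2, flow now 5.
Augment Res→r2→r5→Out: bottleneck 2, flow now 7.
No augmenting path remains; maximum flow = 7.
By max-flow min-cut, the minimum cut capacity equals the max flow.
In the residual graph, reachable from Res: {Res, r2}.
Min-cut edges: Res→r1 (5), r2→r5 (2); capacity 5 + 2 = 7.

7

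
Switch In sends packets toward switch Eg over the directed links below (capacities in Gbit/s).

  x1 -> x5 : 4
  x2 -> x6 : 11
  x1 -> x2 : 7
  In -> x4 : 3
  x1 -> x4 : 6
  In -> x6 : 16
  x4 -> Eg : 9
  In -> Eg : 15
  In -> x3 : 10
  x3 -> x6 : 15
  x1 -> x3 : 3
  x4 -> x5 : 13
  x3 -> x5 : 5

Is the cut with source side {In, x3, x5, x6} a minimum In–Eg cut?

Yes — it is a minimum cut (capacity 18).

Given cut capacity: 3 + 15 = 18.
Augment In→Eg: bottleneck 15, flow now 15.
Augment In→x4→Eg: bottleneck 3, flow now 18.
No augmenting path remains; maximum flow = 18.
Cut capacity 18 equals the max flow, so it is a minimum cut.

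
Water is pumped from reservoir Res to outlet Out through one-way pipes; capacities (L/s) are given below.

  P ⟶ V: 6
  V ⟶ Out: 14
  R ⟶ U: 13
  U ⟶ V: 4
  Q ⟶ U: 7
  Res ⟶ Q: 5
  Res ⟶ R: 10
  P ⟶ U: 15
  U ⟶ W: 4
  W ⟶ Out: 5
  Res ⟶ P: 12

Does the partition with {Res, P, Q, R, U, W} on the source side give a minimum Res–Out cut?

Given cut capacity: 6 + 4 + 5 = 15.
Augment Res→P→V→Out: bottleneck 6, flow now 6.
Augment Res→P→U→V→Out: bottleneck 4, flow now 10.
Augment Res→P→U→W→Out: bottleneck 2, flow now 12.
Augment Res→Q→U→W→Out: bottleneck 2, flow now 14.
No augmenting path remains; maximum flow = 14.
In the residual graph, reachable from Res: {Res, P, Q, R, U}.
Min-cut edges: P→V (6), U→V (4), U→W (4); capacity 6 + 4 + 4 = 14.
Cut capacity 15 exceeds the max flow 14, so it is not minimum.

No — its capacity is 15, but the minimum cut has capacity 14.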